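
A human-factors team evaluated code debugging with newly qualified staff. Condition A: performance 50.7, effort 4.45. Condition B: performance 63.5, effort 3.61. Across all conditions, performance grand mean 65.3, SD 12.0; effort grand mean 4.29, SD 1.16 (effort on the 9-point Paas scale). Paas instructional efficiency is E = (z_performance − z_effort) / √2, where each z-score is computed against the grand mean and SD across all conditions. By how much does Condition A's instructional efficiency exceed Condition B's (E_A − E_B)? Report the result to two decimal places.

Condition A: z_P = (50.7 − 65.3)/12.0 = -1.2167; z_E = (4.45 − 4.29)/1.16 = 0.1379; E_A = (-1.2167 − 0.1379)/√2 = -0.9578.
Condition B: z_P = (63.5 − 65.3)/12.0 = -0.1500; z_E = (3.61 − 4.29)/1.16 = -0.5862; E_B = (-0.1500 − (-0.5862))/√2 = 0.3084.
E_A − E_B = -0.9578 − 0.3084 = -1.2662 ≈ -1.27.

-1.27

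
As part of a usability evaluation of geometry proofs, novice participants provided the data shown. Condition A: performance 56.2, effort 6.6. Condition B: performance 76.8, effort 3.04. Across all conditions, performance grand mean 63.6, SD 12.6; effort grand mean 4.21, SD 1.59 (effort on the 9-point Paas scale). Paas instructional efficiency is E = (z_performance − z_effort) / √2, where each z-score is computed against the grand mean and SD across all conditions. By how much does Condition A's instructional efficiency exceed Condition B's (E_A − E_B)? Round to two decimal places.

Condition A: z_P = (56.2 − 63.6)/12.6 = -0.5873; z_E = (6.6 − 4.21)/1.59 = 1.5031; E_A = (-0.5873 − 1.5031)/√2 = -1.4781.
Condition B: z_P = (76.8 − 63.6)/12.6 = 1.0476; z_E = (3.04 − 4.21)/1.59 = -0.7358; E_B = (1.0476 − (-0.7358))/√2 = 1.2611.
E_A − E_B = -1.4781 − 1.2611 = -2.7392 ≈ -2.74.

-2.74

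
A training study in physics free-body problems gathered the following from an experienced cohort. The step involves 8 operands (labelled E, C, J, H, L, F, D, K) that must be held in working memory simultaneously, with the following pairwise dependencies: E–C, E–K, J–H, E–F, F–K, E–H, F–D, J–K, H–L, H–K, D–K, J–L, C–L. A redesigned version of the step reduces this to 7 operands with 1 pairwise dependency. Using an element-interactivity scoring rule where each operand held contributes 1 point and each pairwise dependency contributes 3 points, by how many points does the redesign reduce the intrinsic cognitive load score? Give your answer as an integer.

Original: 8 × 1 + 13 × 3 = 8 + 39 = 47.
Redesigned: 7 × 1 + 1 × 3 = 7 + 3 = 10.
Reduction = 47 − 10 = 37.

37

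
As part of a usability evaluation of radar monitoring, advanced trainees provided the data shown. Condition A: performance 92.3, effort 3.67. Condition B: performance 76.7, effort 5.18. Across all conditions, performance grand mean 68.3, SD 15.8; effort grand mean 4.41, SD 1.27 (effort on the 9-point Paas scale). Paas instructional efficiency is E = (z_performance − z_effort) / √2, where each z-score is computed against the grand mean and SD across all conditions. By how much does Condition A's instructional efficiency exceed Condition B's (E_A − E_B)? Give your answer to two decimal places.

1.54

Condition A: z_P = (92.3 − 68.3)/15.8 = 1.5190; z_E = (3.67 − 4.41)/1.27 = -0.5827; E_A = (1.5190 − (-0.5827))/√2 = 1.4861.
Condition B: z_P = (76.7 − 68.3)/15.8 = 0.5316; z_E = (5.18 − 4.41)/1.27 = 0.6063; E_B = (0.5316 − 0.6063)/√2 = -0.0528.
E_A − E_B = 1.4861 − (-0.0528) = 1.5389 ≈ 1.54.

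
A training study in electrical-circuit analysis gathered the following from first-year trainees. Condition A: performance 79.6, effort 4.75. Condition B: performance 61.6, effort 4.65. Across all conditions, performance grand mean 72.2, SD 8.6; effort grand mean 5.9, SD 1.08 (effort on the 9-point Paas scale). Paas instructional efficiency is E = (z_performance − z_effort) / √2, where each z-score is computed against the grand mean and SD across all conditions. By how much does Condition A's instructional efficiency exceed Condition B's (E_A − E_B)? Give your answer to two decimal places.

Condition A: z_P = (79.6 − 72.2)/8.6 = 0.8605; z_E = (4.75 − 5.9)/1.08 = -1.0648; E_A = (0.8605 − (-1.0648))/√2 = 1.3614.
Condition B: z_P = (61.6 − 72.2)/8.6 = -1.2326; z_E = (4.65 − 5.9)/1.08 = -1.1574; E_B = (-1.2326 − (-1.1574))/√2 = -0.0532.
E_A − E_B = 1.3614 − (-0.0532) = 1.4146 ≈ 1.41.

1.41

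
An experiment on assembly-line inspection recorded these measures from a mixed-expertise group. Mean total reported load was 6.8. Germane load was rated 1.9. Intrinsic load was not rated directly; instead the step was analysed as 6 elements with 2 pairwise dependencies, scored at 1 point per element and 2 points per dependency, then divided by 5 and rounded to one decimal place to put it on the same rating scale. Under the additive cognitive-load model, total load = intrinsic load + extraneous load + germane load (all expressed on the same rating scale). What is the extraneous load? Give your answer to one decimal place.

Intrinsic (element-interactivity): (6 × 1 + 2 × 2) / 5 = 10 / 5 = 2.0000 → 2.0.
extraneous load = total − intrinsic − germane
             = 6.8 − 2.0 − 1.9 = 2.9.

2.9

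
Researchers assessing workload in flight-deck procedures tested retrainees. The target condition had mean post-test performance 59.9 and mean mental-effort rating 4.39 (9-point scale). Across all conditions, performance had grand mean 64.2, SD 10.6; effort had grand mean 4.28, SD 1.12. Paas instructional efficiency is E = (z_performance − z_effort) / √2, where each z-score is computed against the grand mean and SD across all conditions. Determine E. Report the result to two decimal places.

z_performance = (59.9 − 64.2) / 10.6 = -4.3000 / 10.6 = -0.4057.
z_effort = (4.39 − 4.28) / 1.12 = 0.1100 / 1.12 = 0.0982.
z_P − z_E = -0.4057 − 0.0982 = -0.5039.
E = -0.5039 / √2 = -0.5039 / 1.41421 = -0.3563 ≈ -0.36.

-0.36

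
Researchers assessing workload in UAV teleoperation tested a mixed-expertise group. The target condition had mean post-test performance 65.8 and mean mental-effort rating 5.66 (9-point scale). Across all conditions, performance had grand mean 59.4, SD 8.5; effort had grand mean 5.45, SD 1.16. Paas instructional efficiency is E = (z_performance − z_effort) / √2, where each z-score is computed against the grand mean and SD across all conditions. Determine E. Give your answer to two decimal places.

z_performance = (65.8 − 59.4) / 8.5 = 6.4000 / 8.5 = 0.7529.
z_effort = (5.66 − 5.45) / 1.16 = 0.2100 / 1.16 = 0.1810.
z_P − z_E = 0.7529 − 0.1810 = 0.5719.
E = 0.5719 / √2 = 0.5719 / 1.41421 = 0.4044 ≈ 0.40.

0.40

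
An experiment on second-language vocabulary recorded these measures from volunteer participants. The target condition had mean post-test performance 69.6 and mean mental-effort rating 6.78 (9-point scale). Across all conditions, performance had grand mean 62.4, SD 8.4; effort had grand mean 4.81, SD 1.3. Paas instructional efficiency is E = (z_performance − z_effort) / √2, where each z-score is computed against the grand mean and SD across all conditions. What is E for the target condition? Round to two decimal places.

z_performance = (69.6 − 62.4) / 8.4 = 7.2000 / 8.4 = 0.8571.
z_effort = (6.78 − 4.81) / 1.3 = 1.9700 / 1.3 = 1.5154.
z_P − z_E = 0.8571 − 1.5154 = -0.6583.
E = -0.6583 / √2 = -0.6583 / 1.41421 = -0.4655 ≈ -0.47.

-0.47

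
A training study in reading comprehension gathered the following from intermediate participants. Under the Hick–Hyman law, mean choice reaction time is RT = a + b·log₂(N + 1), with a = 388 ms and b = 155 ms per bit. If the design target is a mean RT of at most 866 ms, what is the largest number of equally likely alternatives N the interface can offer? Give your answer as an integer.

Set 388 + 155·log₂(N + 1) ≤ 866.
log₂(N + 1) ≤ (866 − 388) / 155 = 3.0839.
N + 1 ≤ 2^3.0839 = 8.4790.
N ≤ 7.4790, so the largest integer N is 7.

7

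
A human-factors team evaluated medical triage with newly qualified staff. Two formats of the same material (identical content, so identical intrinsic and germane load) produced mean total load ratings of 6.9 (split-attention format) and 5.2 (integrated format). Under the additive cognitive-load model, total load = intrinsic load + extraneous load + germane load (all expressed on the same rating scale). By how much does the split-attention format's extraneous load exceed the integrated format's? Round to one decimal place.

Intrinsic and germane load are equal across formats, so the difference in total load equals the difference in extraneous load.
Extraneous-load difference = 6.9 − 5.2 = 1.7.

1.7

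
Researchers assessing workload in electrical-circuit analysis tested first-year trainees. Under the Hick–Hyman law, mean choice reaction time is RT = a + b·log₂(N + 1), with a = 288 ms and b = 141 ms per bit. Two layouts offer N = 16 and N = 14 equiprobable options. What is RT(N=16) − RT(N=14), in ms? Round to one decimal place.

25.5

RT(16) = 288 + 141·log₂(17) = 288 + 141·4.0875 = 864.3375 ms.
RT(14) = 288 + 141·log₂(15) = 288 + 141·3.9069 = 838.8729 ms.
Difference = 864.3375 − 838.8729 = 25.4646 ≈ 25.5 ms.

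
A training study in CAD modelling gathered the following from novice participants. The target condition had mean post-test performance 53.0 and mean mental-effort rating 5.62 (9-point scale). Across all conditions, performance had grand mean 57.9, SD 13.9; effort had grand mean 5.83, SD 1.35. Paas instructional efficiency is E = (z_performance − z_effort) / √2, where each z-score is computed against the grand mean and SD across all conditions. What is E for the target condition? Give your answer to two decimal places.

z_performance = (53.0 − 57.9) / 13.9 = -4.9000 / 13.9 = -0.3525.
z_effort = (5.62 − 5.83) / 1.35 = -0.2100 / 1.35 = -0.1556.
z_P − z_E = -0.3525 − (-0.1556) = -0.1969.
E = -0.1969 / √2 = -0.1969 / 1.41421 = -0.1392 ≈ -0.14.

-0.14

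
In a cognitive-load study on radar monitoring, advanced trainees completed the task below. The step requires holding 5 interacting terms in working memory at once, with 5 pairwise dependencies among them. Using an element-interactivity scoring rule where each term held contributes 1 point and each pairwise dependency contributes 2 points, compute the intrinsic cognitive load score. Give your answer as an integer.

Element contribution: 5 × 1 = 5.
Interaction contribution: 5 × 2 = 10.
Intrinsic load = 5 + 10 = 15.

15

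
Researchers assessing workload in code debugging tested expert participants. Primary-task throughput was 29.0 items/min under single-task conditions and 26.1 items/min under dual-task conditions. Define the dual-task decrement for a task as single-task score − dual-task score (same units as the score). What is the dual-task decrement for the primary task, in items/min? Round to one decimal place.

2.9

Decrement = 29.0 − 26.1 = 2.9000 items/min ≈ 2.9 items/min.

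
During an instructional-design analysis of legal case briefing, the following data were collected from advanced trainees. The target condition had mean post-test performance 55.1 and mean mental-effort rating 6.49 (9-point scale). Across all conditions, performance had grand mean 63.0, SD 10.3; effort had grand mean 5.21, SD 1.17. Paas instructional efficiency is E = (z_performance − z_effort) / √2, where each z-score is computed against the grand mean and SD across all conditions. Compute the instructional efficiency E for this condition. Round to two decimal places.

z_performance = (55.1 − 63.0) / 10.3 = -7.9000 / 10.3 = -0.7670.
z_effort = (6.49 − 5.21) / 1.17 = 1.2800 / 1.17 = 1.0940.
z_P − z_E = -0.7670 − 1.0940 = -1.8610.
E = -1.8610 / √2 = -1.8610 / 1.41421 = -1.3159 ≈ -1.32.

-1.32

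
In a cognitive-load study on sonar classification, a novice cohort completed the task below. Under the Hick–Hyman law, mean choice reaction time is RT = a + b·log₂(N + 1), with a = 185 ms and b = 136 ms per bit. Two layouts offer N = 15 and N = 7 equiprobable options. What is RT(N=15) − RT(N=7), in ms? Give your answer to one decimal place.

RT(15) = 185 + 136·log₂(16) = 185 + 136·4.0000 = 729.0000 ms.
RT(7) = 185 + 136·log₂(8) = 185 + 136·3.0000 = 593.0000 ms.
Difference = 729.0000 − 593.0000 = 136.0000 ≈ 136.0 ms.

136.0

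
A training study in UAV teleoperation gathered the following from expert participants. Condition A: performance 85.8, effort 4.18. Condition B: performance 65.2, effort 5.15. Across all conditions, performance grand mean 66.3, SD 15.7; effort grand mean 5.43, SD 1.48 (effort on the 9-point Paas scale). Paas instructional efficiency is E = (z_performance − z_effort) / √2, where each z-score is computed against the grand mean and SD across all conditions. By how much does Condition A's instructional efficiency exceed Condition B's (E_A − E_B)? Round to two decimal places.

1.39

Condition A: z_P = (85.8 − 66.3)/15.7 = 1.2420; z_E = (4.18 − 5.43)/1.48 = -0.8446; E_A = (1.2420 − (-0.8446))/√2 = 1.4754.
Condition B: z_P = (65.2 − 66.3)/15.7 = -0.0701; z_E = (5.15 − 5.43)/1.48 = -0.1892; E_B = (-0.0701 − (-0.1892))/√2 = 0.0842.
E_A − E_B = 1.4754 − 0.0842 = 1.3912 ≈ 1.39.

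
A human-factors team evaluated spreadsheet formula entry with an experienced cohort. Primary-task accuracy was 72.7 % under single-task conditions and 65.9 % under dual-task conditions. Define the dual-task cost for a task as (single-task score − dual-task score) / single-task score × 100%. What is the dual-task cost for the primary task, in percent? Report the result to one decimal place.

9.4

Cost = (72.7 − 65.9) / 72.7 × 100%
     = 6.8000 / 72.7 × 100% = 9.3535%.
≈ 9.4%.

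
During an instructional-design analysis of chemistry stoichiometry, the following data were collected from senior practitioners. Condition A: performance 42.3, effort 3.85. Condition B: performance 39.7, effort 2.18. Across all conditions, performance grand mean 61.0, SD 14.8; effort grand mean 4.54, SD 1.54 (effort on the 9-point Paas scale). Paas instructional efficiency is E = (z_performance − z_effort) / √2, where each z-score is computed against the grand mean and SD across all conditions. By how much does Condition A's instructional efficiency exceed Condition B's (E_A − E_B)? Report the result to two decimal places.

-0.64

Condition A: z_P = (42.3 − 61.0)/14.8 = -1.2635; z_E = (3.85 − 4.54)/1.54 = -0.4481; E_A = (-1.2635 − (-0.4481))/√2 = -0.5766.
Condition B: z_P = (39.7 − 61.0)/14.8 = -1.4392; z_E = (2.18 − 4.54)/1.54 = -1.5325; E_B = (-1.4392 − (-1.5325))/√2 = 0.0660.
E_A − E_B = -0.5766 − 0.0660 = -0.6426 ≈ -0.64.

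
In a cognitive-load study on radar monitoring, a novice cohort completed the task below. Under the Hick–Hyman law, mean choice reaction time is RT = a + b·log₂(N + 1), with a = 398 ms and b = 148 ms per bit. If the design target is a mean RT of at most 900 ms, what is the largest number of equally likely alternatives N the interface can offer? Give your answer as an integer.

Set 398 + 148·log₂(N + 1) ≤ 900.
log₂(N + 1) ≤ (900 − 398) / 148 = 3.3919.
N + 1 ≤ 2^3.3919 = 10.4970.
N ≤ 9.4970, so the largest integer N is 9.

9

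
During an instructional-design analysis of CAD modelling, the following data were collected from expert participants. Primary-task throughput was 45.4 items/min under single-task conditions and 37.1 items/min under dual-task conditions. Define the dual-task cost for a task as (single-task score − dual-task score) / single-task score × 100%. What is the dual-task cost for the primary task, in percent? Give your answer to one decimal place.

Cost = (45.4 − 37.1) / 45.4 × 100%
     = 8.3000 / 45.4 × 100% = 18.2819%.
≈ 18.3%.

18.3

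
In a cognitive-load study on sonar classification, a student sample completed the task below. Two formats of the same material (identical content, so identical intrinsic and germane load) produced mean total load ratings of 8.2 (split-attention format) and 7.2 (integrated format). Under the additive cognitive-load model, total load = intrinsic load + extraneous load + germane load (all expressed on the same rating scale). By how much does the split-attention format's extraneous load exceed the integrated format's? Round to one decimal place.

1.0

Intrinsic and germane load are equal across formats, so the difference in total load equals the difference in extraneous load.
Extraneous-load difference = 8.2 − 7.2 = 1.0.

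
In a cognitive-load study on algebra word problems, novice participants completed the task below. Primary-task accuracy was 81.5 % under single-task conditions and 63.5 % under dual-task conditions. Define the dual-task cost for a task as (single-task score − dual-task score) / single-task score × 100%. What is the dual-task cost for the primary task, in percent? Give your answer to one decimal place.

22.1

Cost = (81.5 − 63.5) / 81.5 × 100%
     = 18.0000 / 81.5 × 100% = 22.0859%.
≈ 22.1%.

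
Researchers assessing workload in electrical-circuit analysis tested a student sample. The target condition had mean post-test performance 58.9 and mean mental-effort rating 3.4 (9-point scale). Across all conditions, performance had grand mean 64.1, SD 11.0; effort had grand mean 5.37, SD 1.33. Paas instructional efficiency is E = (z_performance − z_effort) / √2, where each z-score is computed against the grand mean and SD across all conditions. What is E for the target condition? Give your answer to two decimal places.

z_performance = (58.9 − 64.1) / 11.0 = -5.2000 / 11.0 = -0.4727.
z_effort = (3.4 − 5.37) / 1.33 = -1.9700 / 1.33 = -1.4812.
z_P − z_E = -0.4727 − (-1.4812) = 1.0085.
E = 1.0085 / √2 = 1.0085 / 1.41421 = 0.7131 ≈ 0.71.

0.71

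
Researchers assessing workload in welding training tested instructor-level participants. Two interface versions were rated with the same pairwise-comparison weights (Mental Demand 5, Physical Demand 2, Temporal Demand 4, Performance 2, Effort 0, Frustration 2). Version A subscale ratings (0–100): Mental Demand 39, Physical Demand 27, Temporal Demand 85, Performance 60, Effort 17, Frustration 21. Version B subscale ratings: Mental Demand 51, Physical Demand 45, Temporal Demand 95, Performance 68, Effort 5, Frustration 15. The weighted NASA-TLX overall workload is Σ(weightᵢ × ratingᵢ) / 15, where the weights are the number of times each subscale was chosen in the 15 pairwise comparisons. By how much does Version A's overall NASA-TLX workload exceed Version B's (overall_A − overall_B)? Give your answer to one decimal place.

Version A weighted sum = 5·39 + 2·27 + 4·85 + 2·60 + 0·17 + 2·21 = 195 + 54 + 340 + 120 + 0 + 42 = 751; overall_A = 751/15 = 50.0667.
Version B weighted sum = 5·51 + 2·45 + 4·95 + 2·68 + 0·5 + 2·15 = 255 + 90 + 380 + 136 + 0 + 30 = 891; overall_B = 891/15 = 59.4000.
Difference = 50.0667 − 59.4000 = -9.3333 ≈ -9.3.

-9.3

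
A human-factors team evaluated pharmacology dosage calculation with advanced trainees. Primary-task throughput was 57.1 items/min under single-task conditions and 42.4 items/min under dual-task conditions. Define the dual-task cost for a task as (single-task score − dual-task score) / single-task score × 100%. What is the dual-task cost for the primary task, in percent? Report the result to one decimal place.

25.7

Cost = (57.1 − 42.4) / 57.1 × 100%
     = 14.7000 / 57.1 × 100% = 25.7443%.
≈ 25.7%.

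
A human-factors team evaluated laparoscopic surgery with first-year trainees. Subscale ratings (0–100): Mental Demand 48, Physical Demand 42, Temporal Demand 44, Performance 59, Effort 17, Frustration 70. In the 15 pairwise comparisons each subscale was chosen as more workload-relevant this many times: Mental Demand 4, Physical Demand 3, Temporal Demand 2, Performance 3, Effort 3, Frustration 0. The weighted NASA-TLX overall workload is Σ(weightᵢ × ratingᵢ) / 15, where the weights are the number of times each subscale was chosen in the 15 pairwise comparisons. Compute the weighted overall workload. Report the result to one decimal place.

42.3

The tallies are the weights (they sum to 15).
Weighted sum = 4·48 + 3·42 + 2·44 + 3·59 + 3·17 + 0·70
            = 192 + 126 + 88 + 177 + 51 + 0 = 634.
Overall workload = 634 / 15 = 42.2667 ≈ 42.3.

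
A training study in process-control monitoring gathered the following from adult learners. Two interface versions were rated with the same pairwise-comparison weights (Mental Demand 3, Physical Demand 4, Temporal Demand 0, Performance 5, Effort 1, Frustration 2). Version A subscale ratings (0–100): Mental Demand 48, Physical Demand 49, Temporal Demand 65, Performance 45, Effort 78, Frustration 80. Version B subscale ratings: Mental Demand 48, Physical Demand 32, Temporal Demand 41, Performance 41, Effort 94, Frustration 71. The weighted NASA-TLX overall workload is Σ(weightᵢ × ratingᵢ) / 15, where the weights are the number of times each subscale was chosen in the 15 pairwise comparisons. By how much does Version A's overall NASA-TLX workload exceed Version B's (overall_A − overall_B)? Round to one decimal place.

Version A weighted sum = 3·48 + 4·49 + 0·65 + 5·45 + 1·78 + 2·80 = 144 + 196 + 0 + 225 + 78 + 160 = 803; overall_A = 803/15 = 53.5333.
Version B weighted sum = 3·48 + 4·32 + 0·41 + 5·41 + 1·94 + 2·71 = 144 + 128 + 0 + 205 + 94 + 142 = 713; overall_B = 713/15 = 47.5333.
Difference = 53.5333 − 47.5333 = 6.0000 ≈ 6.0.

6.0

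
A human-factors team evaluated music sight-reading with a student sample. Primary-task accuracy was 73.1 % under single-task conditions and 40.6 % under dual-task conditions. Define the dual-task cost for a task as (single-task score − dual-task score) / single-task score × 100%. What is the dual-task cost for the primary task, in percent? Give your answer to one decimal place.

44.5

Cost = (73.1 − 40.6) / 73.1 × 100%
     = 32.5000 / 73.1 × 100% = 44.4596%.
≈ 44.5%.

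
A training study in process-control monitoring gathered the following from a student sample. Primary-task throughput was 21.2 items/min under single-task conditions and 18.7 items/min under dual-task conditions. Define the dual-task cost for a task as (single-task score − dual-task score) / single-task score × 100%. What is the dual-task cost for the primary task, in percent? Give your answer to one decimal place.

11.8

Cost = (21.2 − 18.7) / 21.2 × 100%
     = 2.5000 / 21.2 × 100% = 11.7925%.
≈ 11.8%.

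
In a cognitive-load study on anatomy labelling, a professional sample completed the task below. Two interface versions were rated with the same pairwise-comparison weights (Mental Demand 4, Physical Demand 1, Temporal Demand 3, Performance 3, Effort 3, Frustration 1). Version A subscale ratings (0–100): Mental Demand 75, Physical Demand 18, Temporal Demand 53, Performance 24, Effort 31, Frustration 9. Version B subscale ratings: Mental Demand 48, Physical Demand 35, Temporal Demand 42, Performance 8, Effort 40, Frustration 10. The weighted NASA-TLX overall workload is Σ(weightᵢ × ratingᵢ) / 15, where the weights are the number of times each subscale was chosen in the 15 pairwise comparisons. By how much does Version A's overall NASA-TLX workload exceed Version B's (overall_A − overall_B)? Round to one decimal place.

Version A weighted sum = 4·75 + 1·18 + 3·53 + 3·24 + 3·31 + 1·9 = 300 + 18 + 159 + 72 + 93 + 9 = 651; overall_A = 651/15 = 43.4000.
Version B weighted sum = 4·48 + 1·35 + 3·42 + 3·8 + 3·40 + 1·10 = 192 + 35 + 126 + 24 + 120 + 10 = 507; overall_B = 507/15 = 33.8000.
Difference = 43.4000 − 33.8000 = 9.6000 ≈ 9.6.

9.6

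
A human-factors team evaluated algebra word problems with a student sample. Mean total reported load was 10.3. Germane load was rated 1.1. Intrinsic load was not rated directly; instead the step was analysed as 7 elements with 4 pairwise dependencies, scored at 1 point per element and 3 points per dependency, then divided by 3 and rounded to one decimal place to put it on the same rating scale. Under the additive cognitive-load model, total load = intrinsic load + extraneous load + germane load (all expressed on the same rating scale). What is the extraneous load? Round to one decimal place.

2.9

Intrinsic (element-interactivity): (7 × 1 + 4 × 3) / 3 = 19 / 3 = 6.3333 → 6.3.
extraneous load = total − intrinsic − germane
             = 10.3 − 6.3 − 1.1 = 2.9.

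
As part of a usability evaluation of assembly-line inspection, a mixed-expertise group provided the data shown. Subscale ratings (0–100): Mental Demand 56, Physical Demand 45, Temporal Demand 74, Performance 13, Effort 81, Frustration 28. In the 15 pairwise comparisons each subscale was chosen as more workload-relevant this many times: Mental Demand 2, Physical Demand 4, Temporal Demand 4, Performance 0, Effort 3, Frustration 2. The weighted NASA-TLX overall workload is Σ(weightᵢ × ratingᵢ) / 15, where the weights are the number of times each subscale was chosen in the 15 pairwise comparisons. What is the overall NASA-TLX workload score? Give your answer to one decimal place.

The tallies are the weights (they sum to 15).
Weighted sum = 2·56 + 4·45 + 4·74 + 0·13 + 3·81 + 2·28
            = 112 + 180 + 296 + 0 + 243 + 56 = 887.
Overall workload = 887 / 15 = 59.1333 ≈ 59.1.

59.1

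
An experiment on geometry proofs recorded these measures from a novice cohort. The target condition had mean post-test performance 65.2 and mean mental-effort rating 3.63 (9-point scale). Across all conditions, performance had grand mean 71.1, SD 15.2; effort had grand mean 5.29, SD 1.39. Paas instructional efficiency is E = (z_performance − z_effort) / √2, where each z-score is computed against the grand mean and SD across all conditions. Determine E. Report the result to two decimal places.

0.57

z_performance = (65.2 − 71.1) / 15.2 = -5.9000 / 15.2 = -0.3882.
z_effort = (3.63 − 5.29) / 1.39 = -1.6600 / 1.39 = -1.1942.
z_P − z_E = -0.3882 − (-1.1942) = 0.8060.
E = 0.8060 / √2 = 0.8060 / 1.41421 = 0.5699 ≈ 0.57.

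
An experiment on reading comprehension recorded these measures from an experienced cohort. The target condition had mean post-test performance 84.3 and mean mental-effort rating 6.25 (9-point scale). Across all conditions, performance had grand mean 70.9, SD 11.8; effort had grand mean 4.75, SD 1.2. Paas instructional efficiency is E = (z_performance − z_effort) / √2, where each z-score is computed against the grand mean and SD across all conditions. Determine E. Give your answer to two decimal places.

z_performance = (84.3 − 70.9) / 11.8 = 13.4000 / 11.8 = 1.1356.
z_effort = (6.25 − 4.75) / 1.2 = 1.5000 / 1.2 = 1.2500.
z_P − z_E = 1.1356 − 1.2500 = -0.1144.
E = -0.1144 / √2 = -0.1144 / 1.41421 = -0.0809 ≈ -0.08.

-0.08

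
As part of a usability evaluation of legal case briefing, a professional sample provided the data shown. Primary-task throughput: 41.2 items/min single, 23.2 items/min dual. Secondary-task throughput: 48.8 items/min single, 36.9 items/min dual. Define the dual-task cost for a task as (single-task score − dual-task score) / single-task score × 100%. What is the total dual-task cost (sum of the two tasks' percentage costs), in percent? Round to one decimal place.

Primary cost = (41.2 − 23.2) / 41.2 × 100% = 43.6893%.
Secondary cost = (48.8 − 36.9) / 48.8 × 100% = 24.3852%.
Total = 43.6893% + 24.3852% = 68.0745% ≈ 68.1%.

68.1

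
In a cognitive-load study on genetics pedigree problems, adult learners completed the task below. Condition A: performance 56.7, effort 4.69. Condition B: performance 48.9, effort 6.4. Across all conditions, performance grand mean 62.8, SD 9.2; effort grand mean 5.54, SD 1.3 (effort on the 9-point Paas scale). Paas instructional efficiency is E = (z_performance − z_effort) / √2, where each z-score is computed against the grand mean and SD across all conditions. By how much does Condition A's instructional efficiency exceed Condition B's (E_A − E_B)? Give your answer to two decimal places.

1.53

Condition A: z_P = (56.7 − 62.8)/9.2 = -0.6630; z_E = (4.69 − 5.54)/1.3 = -0.6538; E_A = (-0.6630 − (-0.6538))/√2 = -0.0065.
Condition B: z_P = (48.9 − 62.8)/9.2 = -1.5109; z_E = (6.4 − 5.54)/1.3 = 0.6615; E_B = (-1.5109 − 0.6615)/√2 = -1.5361.
E_A − E_B = -0.0065 − (-1.5361) = 1.5296 ≈ 1.53.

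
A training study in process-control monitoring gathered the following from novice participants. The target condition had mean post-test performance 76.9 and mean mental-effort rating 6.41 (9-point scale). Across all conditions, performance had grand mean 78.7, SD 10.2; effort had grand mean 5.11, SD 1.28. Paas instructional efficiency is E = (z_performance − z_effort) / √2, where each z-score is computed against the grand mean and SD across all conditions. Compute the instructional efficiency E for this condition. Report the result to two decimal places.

z_performance = (76.9 − 78.7) / 10.2 = -1.8000 / 10.2 = -0.1765.
z_effort = (6.41 − 5.11) / 1.28 = 1.3000 / 1.28 = 1.0156.
z_P − z_E = -0.1765 − 1.0156 = -1.1921.
E = -1.1921 / √2 = -1.1921 / 1.41421 = -0.8429 ≈ -0.84.

-0.84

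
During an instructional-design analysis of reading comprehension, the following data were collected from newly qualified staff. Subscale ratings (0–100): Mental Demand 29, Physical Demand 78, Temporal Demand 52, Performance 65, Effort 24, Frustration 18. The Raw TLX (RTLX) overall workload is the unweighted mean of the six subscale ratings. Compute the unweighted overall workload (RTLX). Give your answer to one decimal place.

Sum of ratings = 29 + 78 + 52 + 65 + 24 + 18 = 266.
RTLX = 266 / 6 = 44.3333 ≈ 44.3.

44.3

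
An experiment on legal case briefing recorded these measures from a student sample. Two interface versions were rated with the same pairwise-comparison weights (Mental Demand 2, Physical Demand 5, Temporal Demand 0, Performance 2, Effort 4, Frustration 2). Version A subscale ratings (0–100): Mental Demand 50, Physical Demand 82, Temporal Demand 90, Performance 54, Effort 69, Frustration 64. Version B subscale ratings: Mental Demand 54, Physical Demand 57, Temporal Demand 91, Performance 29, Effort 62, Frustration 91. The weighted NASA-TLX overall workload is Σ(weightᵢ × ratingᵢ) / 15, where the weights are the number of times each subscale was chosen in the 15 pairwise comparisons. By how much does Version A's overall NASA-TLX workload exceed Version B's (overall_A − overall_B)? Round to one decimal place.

9.4

Version A weighted sum = 2·50 + 5·82 + 0·90 + 2·54 + 4·69 + 2·64 = 100 + 410 + 0 + 108 + 276 + 128 = 1022; overall_A = 1022/15 = 68.1333.
Version B weighted sum = 2·54 + 5·57 + 0·91 + 2·29 + 4·62 + 2·91 = 108 + 285 + 0 + 58 + 248 + 182 = 881; overall_B = 881/15 = 58.7333.
Difference = 68.1333 − 58.7333 = 9.4000 ≈ 9.4.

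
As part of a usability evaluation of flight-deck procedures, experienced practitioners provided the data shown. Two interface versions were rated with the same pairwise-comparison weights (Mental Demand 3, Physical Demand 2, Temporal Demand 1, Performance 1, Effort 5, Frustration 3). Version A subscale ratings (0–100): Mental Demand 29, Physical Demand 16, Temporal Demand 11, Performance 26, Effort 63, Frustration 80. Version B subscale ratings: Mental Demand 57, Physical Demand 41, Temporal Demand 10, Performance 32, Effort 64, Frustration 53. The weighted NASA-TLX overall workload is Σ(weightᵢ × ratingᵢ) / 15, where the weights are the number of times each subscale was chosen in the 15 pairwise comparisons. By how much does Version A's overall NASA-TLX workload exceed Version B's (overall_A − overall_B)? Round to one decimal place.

Version A weighted sum = 3·29 + 2·16 + 1·11 + 1·26 + 5·63 + 3·80 = 87 + 32 + 11 + 26 + 315 + 240 = 711; overall_A = 711/15 = 47.4000.
Version B weighted sum = 3·57 + 2·41 + 1·10 + 1·32 + 5·64 + 3·53 = 171 + 82 + 10 + 32 + 320 + 159 = 774; overall_B = 774/15 = 51.6000.
Difference = 47.4000 − 51.6000 = -4.2000 ≈ -4.2.

-4.2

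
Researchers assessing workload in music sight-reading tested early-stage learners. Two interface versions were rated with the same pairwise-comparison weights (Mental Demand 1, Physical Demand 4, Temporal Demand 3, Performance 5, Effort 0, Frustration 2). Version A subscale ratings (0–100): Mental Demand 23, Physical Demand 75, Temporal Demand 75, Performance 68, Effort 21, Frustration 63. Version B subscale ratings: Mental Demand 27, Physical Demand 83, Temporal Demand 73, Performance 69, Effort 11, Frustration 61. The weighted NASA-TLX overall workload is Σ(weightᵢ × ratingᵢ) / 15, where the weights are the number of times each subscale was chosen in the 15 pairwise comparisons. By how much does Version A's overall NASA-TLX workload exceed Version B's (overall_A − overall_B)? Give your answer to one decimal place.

-2.1

Version A weighted sum = 1·23 + 4·75 + 3·75 + 5·68 + 0·21 + 2·63 = 23 + 300 + 225 + 340 + 0 + 126 = 1014; overall_A = 1014/15 = 67.6000.
Version B weighted sum = 1·27 + 4·83 + 3·73 + 5·69 + 0·11 + 2·61 = 27 + 332 + 219 + 345 + 0 + 122 = 1045; overall_B = 1045/15 = 69.6667.
Difference = 67.6000 − 69.6667 = -2.0667 ≈ -2.1.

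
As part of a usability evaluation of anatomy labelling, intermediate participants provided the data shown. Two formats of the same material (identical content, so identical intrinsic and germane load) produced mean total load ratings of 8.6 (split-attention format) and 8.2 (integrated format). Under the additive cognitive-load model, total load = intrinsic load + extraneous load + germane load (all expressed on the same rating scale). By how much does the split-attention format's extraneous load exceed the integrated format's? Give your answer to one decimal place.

0.4

Intrinsic and germane load are equal across formats, so the difference in total load equals the difference in extraneous load.
Extraneous-load difference = 8.6 − 8.2 = 0.4.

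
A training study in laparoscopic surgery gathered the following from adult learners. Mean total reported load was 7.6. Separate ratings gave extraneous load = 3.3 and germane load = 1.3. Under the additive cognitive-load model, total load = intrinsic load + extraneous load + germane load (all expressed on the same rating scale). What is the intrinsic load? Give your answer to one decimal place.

3.0

intrinsic load = total − extraneous − germane
             = 7.6 − 3.3 − 1.3 = 3.0.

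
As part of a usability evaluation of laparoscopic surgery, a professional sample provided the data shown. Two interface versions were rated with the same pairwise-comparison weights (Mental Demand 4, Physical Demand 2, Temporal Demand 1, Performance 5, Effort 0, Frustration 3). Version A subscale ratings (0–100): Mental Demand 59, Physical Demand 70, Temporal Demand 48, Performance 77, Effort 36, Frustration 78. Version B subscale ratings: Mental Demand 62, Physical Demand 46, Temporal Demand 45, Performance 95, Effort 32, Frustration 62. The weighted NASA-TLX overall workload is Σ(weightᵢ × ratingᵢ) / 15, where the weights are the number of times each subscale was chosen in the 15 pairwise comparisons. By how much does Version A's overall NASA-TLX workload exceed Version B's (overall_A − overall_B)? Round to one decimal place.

Version A weighted sum = 4·59 + 2·70 + 1·48 + 5·77 + 0·36 + 3·78 = 236 + 140 + 48 + 385 + 0 + 234 = 1043; overall_A = 1043/15 = 69.5333.
Version B weighted sum = 4·62 + 2·46 + 1·45 + 5·95 + 0·32 + 3·62 = 248 + 92 + 45 + 475 + 0 + 186 = 1046; overall_B = 1046/15 = 69.7333.
Difference = 69.5333 − 69.7333 = -0.2000 ≈ -0.2.

-0.2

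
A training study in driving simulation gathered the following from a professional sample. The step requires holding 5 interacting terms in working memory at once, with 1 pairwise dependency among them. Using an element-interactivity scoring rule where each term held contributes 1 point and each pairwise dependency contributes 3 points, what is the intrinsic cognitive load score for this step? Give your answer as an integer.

8

Element contribution: 5 × 1 = 5.
Interaction contribution: 1 × 3 = 3.
Intrinsic load = 5 + 3 = 8.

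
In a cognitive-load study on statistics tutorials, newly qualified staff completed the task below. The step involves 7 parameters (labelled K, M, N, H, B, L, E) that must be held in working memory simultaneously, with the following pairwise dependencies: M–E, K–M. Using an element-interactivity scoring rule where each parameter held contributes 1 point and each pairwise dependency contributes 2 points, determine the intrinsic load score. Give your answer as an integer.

11

Count of parameters held simultaneously: 7.
Count of pairwise dependencies listed: 2.
Element contribution: 7 × 1 = 7.
Interaction contribution: 2 × 2 = 4.
Intrinsic load = 7 + 4 = 11.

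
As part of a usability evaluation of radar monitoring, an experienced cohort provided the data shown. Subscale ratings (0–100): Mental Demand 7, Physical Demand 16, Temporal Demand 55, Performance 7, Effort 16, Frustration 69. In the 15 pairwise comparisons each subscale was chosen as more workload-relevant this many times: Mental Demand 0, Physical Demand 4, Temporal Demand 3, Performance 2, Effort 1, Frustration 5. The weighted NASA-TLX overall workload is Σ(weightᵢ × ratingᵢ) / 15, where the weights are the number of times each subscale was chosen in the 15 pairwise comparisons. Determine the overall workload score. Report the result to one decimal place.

40.3

The tallies are the weights (they sum to 15).
Weighted sum = 0·7 + 4·16 + 3·55 + 2·7 + 1·16 + 5·69
            = 0 + 64 + 165 + 14 + 16 + 345 = 604.
Overall workload = 604 / 15 = 40.2667 ≈ 40.3.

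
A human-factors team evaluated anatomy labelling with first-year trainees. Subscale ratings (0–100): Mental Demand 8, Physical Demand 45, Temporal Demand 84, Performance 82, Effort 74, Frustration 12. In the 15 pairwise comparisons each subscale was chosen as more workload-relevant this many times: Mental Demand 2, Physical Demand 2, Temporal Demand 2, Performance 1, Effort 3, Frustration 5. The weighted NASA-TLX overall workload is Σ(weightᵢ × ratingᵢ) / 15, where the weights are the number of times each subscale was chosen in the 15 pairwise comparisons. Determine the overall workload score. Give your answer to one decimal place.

The tallies are the weights (they sum to 15).
Weighted sum = 2·8 + 2·45 + 2·84 + 1·82 + 3·74 + 5·12
            = 16 + 90 + 168 + 82 + 222 + 60 = 638.
Overall workload = 638 / 15 = 42.5333 ≈ 42.5.

42.5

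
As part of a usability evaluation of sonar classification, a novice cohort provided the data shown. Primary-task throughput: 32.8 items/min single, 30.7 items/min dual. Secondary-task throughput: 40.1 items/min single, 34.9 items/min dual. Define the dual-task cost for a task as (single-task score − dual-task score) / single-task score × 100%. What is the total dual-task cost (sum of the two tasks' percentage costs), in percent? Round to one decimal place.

19.4

Primary cost = (32.8 − 30.7) / 32.8 × 100% = 6.4024%.
Secondary cost = (40.1 − 34.9) / 40.1 × 100% = 12.9676%.
Total = 6.4024% + 12.9676% = 19.3700% ≈ 19.4%.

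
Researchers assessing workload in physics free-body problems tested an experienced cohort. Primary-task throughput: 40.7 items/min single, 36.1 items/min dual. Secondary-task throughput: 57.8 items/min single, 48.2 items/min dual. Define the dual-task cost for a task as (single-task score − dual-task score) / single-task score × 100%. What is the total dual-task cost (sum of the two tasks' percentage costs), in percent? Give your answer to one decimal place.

27.9

Primary cost = (40.7 − 36.1) / 40.7 × 100% = 11.3022%.
Secondary cost = (57.8 − 48.2) / 57.8 × 100% = 16.6090%.
Total = 11.3022% + 16.6090% = 27.9112% ≈ 27.9%.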